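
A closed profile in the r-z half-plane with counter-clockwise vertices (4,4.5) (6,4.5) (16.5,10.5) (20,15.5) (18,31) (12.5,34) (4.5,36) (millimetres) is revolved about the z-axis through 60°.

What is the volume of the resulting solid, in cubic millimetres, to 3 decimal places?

Profile (r,z), 7 vertices: (4,4.5) (6,4.5) (16.5,10.5) (20,15.5) (18,31) (12.5,34) (4.5,36)
edge 0: (4,4.5)→(6,4.5)  cross = 4·4.5 − 6·4.5 = -9.0000; (r_i+r_j)·cross = 10·-9.0000 = -90.0000
edge 1: (6,4.5)→(16.5,10.5)  cross = 6·10.5 − 16.5·4.5 = -11.2500; (r_i+r_j)·cross = 22.5·-11.2500 = -253.1250
edge 2: (16.5,10.5)→(20,15.5)  cross = 16.5·15.5 − 20·10.5 = 45.7500; (r_i+r_j)·cross = 36.5·45.7500 = 1669.8750
edge 3: (20,15.5)→(18,31)  cross = 20·31 − 18·15.5 = 341.0000; (r_i+r_j)·cross = 38·341.0000 = 12958.0000
edge 4: (18,31)→(12.5,34)  cross = 18·34 − 12.5·31 = 224.5000; (r_i+r_j)·cross = 30.5·224.5000 = 6847.2500
edge 5: (12.5,34)→(4.5,36)  cross = 12.5·36 − 4.5·34 = 297.0000; (r_i+r_j)·cross = 17·297.0000 = 5049.0000
edge 6: (4.5,36)→(4,4.5)  cross = 4.5·4.5 − 4·36 = -123.7500; (r_i+r_j)·cross = 8.5·-123.7500 = -1051.8750
Σcross = 764.2500 → A = |Σcross|/2 = 382.1250 mm²
Σ(r_i+r_j)·cross = 25129.1250 → first moment M = |Σ|/6 = 4188.1875
R_c = M/A = 4188.1875/382.1250 = 10.9603 mm
θ = 60° = 1.047198 rad
V = θ·R_c·A = 1.047198·10.9603·382.1250 = 4385.860 mm³

Volume = 4385.860 mm³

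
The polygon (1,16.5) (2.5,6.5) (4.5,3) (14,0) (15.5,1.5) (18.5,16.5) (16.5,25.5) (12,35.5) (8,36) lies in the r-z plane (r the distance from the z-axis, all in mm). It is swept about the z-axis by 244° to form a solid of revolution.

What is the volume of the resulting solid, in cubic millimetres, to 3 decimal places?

Profile (r,z), 9 vertices: (1,16.5) (2.5,6.5) (4.5,3) (14,0) (15.5,1.5) (18.5,16.5) (16.5,25.5) (12,35.5) (8,36)
edge 0: (1,16.5)→(2.5,6.5)  cross = 1·6.5 − 2.5·16.5 = -34.7500; (r_i+r_j)·cross = 3.5·-34.7500 = -121.6250
edge 1: (2.5,6.5)→(4.5,3)  cross = 2.5·3 − 4.5·6.5 = -21.7500; (r_i+r_j)·cross = 7·-21.7500 = -152.2500
edge 2: (4.5,3)→(14,0)  cross = 4.5·0 − 14·3 = -42.0000; (r_i+r_j)·cross = 18.5·-42.0000 = -777.0000
edge 3: (14,0)→(15.5,1.5)  cross = 14·1.5 − 15.5·0 = 21.0000; (r_i+r_j)·cross = 29.5·21.0000 = 619.5000
edge 4: (15.5,1.5)→(18.5,16.5)  cross = 15.5·16.5 − 18.5·1.5 = 228.0000; (r_i+r_j)·cross = 34·228.0000 = 7752.0000
edge 5: (18.5,16.5)→(16.5,25.5)  cross = 18.5·25.5 − 16.5·16.5 = 199.5000; (r_i+r_j)·cross = 35·199.5000 = 6982.5000
edge 6: (16.5,25.5)→(12,35.5)  cross = 16.5·35.5 − 12·25.5 = 279.7500; (r_i+r_j)·cross = 28.5·279.7500 = 7972.8750
edge 7: (12,35.5)→(8,36)  cross = 12·36 − 8·35.5 = 148.0000; (r_i+r_j)·cross = 20·148.0000 = 2960.0000
edge 8: (8,36)→(1,16.5)  cross = 8·16.5 − 1·36 = 96.0000; (r_i+r_j)·cross = 9·96.0000 = 864.0000
Σcross = 873.7500 → A = |Σcross|/2 = 436.8750 mm²
Σ(r_i+r_j)·cross = 26100.0000 → first moment M = |Σ|/6 = 4350.0000
R_c = M/A = 4350.0000/436.8750 = 9.9571 mm
θ = 244° = 4.258603 rad
V = θ·R_c·A = 4.258603·9.9571·436.8750 = 18524.925 mm³

Volume = 18524.925 mm³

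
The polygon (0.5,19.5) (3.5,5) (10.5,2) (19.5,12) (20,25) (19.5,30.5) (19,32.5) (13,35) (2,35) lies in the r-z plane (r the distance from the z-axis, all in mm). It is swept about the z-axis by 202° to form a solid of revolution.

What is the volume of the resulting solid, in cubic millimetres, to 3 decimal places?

Profile (r,z), 9 vertices: (0.5,19.5) (3.5,5) (10.5,2) (19.5,12) (20,25) (19.5,30.5) (19,32.5) (13,35) (2,35)
edge 0: (0.5,19.5)→(3.5,5)  cross = 0.5·5 − 3.5·19.5 = -65.7500; (r_i+r_j)·cross = 4·-65.7500 = -263.0000
edge 1: (3.5,5)→(10.5,2)  cross = 3.5·2 − 10.5·5 = -45.5000; (r_i+r_j)·cross = 14·-45.5000 = -637.0000
edge 2: (10.5,2)→(19.5,12)  cross = 10.5·12 − 19.5·2 = 87.0000; (r_i+r_j)·cross = 30·87.0000 = 2610.0000
edge 3: (19.5,12)→(20,25)  cross = 19.5·25 − 20·12 = 247.5000; (r_i+r_j)·cross = 39.5·247.5000 = 9776.2500
edge 4: (20,25)→(19.5,30.5)  cross = 20·30.5 − 19.5·25 = 122.5000; (r_i+r_j)·cross = 39.5·122.5000 = 4838.7500
edge 5: (19.5,30.5)→(19,32.5)  cross = 19.5·32.5 − 19·30.5 = 54.2500; (r_i+r_j)·cross = 38.5·54.2500 = 2088.6250
edge 6: (19,32.5)→(13,35)  cross = 19·35 − 13·32.5 = 242.5000; (r_i+r_j)·cross = 32·242.5000 = 7760.0000
edge 7: (13,35)→(2,35)  cross = 13·35 − 2·35 = 385.0000; (r_i+r_j)·cross = 15·385.0000 = 5775.0000
edge 8: (2,35)→(0.5,19.5)  cross = 2·19.5 − 0.5·35 = 21.5000; (r_i+r_j)·cross = 2.5·21.5000 = 53.7500
Σcross = 1049.0000 → A = |Σcross|/2 = 524.5000 mm²
Σ(r_i+r_j)·cross = 32002.3750 → first moment M = |Σ|/6 = 5333.7292
R_c = M/A = 5333.7292/524.5000 = 10.1692 mm
θ = 202° = 3.525565 rad
V = θ·R_c·A = 3.525565·10.1692·524.5000 = 18804.409 mm³

Volume = 18804.409 mm³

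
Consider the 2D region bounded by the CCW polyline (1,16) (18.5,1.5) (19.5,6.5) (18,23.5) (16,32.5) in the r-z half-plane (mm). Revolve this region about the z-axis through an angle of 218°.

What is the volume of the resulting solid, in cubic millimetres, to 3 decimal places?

Volume = 13581.693 mm³

Profile (r,z), 5 vertices: (1,16) (18.5,1.5) (19.5,6.5) (18,23.5) (16,32.5)
edge 0: (1,16)→(18.5,1.5)  cross = 1·1.5 − 18.5·16 = -294.5000; (r_i+r_j)·cross = 19.5·-294.5000 = -5742.7500
edge 1: (18.5,1.5)→(19.5,6.5)  cross = 18.5·6.5 − 19.5·1.5 = 91.0000; (r_i+r_j)·cross = 38·91.0000 = 3458.0000
edge 2: (19.5,6.5)→(18,23.5)  cross = 19.5·23.5 − 18·6.5 = 341.2500; (r_i+r_j)·cross = 37.5·341.2500 = 12796.8750
edge 3: (18,23.5)→(16,32.5)  cross = 18·32.5 − 16·23.5 = 209.0000; (r_i+r_j)·cross = 34·209.0000 = 7106.0000
edge 4: (16,32.5)→(1,16)  cross = 16·16 − 1·32.5 = 223.5000; (r_i+r_j)·cross = 17·223.5000 = 3799.5000
Σcross = 570.2500 → A = |Σcross|/2 = 285.1250 mm²
Σ(r_i+r_j)·cross = 21417.6250 → first moment M = |Σ|/6 = 3569.6042
R_c = M/A = 3569.6042/285.1250 = 12.5194 mm
θ = 218° = 3.804818 rad
V = θ·R_c·A = 3.804818·12.5194·285.1250 = 13581.693 mm³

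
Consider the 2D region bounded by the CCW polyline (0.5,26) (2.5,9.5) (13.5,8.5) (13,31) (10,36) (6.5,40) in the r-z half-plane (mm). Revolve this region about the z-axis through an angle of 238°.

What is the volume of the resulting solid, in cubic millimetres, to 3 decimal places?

Volume = 9474.489 mm³

Profile (r,z), 6 vertices: (0.5,26) (2.5,9.5) (13.5,8.5) (13,31) (10,36) (6.5,40)
edge 0: (0.5,26)→(2.5,9.5)  cross = 0.5·9.5 − 2.5·26 = -60.2500; (r_i+r_j)·cross = 3·-60.2500 = -180.7500
edge 1: (2.5,9.5)→(13.5,8.5)  cross = 2.5·8.5 − 13.5·9.5 = -107.0000; (r_i+r_j)·cross = 16·-107.0000 = -1712.0000
edge 2: (13.5,8.5)→(13,31)  cross = 13.5·31 − 13·8.5 = 308.0000; (r_i+r_j)·cross = 26.5·308.0000 = 8162.0000
edge 3: (13,31)→(10,36)  cross = 13·36 − 10·31 = 158.0000; (r_i+r_j)·cross = 23·158.0000 = 3634.0000
edge 4: (10,36)→(6.5,40)  cross = 10·40 − 6.5·36 = 166.0000; (r_i+r_j)·cross = 16.5·166.0000 = 2739.0000
edge 5: (6.5,40)→(0.5,26)  cross = 6.5·26 − 0.5·40 = 149.0000; (r_i+r_j)·cross = 7·149.0000 = 1043.0000
Σcross = 613.7500 → A = |Σcross|/2 = 306.8750 mm²
Σ(r_i+r_j)·cross = 13685.2500 → first moment M = |Σ|/6 = 2280.8750
R_c = M/A = 2280.8750/306.8750 = 7.4326 mm
θ = 238° = 4.153884 rad
V = θ·R_c·A = 4.153884·7.4326·306.8750 = 9474.489 mm³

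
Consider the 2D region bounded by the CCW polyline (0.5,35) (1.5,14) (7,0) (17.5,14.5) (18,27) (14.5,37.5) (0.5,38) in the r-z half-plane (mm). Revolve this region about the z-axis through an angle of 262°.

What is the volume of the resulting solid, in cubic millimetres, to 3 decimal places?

Profile (r,z), 7 vertices: (0.5,35) (1.5,14) (7,0) (17.5,14.5) (18,27) (14.5,37.5) (0.5,38)
edge 0: (0.5,35)→(1.5,14)  cross = 0.5·14 − 1.5·35 = -45.5000; (r_i+r_j)·cross = 2·-45.5000 = -91.0000
edge 1: (1.5,14)→(7,0)  cross = 1.5·0 − 7·14 = -98.0000; (r_i+r_j)·cross = 8.5·-98.0000 = -833.0000
edge 2: (7,0)→(17.5,14.5)  cross = 7·14.5 − 17.5·0 = 101.5000; (r_i+r_j)·cross = 24.5·101.5000 = 2486.7500
edge 3: (17.5,14.5)→(18,27)  cross = 17.5·27 − 18·14.5 = 211.5000; (r_i+r_j)·cross = 35.5·211.5000 = 7508.2500
edge 4: (18,27)→(14.5,37.5)  cross = 18·37.5 − 14.5·27 = 283.5000; (r_i+r_j)·cross = 32.5·283.5000 = 9213.7500
edge 5: (14.5,37.5)→(0.5,38)  cross = 14.5·38 − 0.5·37.5 = 532.2500; (r_i+r_j)·cross = 15·532.2500 = 7983.7500
edge 6: (0.5,38)→(0.5,35)  cross = 0.5·35 − 0.5·38 = -1.5000; (r_i+r_j)·cross = 1·-1.5000 = -1.5000
Σcross = 983.7500 → A = |Σcross|/2 = 491.8750 mm²
Σ(r_i+r_j)·cross = 26267.0000 → first moment M = |Σ|/6 = 4377.8333
R_c = M/A = 4377.8333/491.8750 = 8.9003 mm
θ = 262° = 4.572763 rad
V = θ·R_c·A = 4.572763·8.9003·491.8750 = 20018.793 mm³

Volume = 20018.793 mm³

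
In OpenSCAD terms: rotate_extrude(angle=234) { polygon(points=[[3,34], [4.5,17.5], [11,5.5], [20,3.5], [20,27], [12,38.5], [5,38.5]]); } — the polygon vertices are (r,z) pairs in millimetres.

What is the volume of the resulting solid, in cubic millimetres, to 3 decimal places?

Profile (r,z), 7 vertices: (3,34) (4.5,17.5) (11,5.5) (20,3.5) (20,27) (12,38.5) (5,38.5)
edge 0: (3,34)→(4.5,17.5)  cross = 3·17.5 − 4.5·34 = -100.5000; (r_i+r_j)·cross = 7.5·-100.5000 = -753.7500
edge 1: (4.5,17.5)→(11,5.5)  cross = 4.5·5.5 − 11·17.5 = -167.7500; (r_i+r_j)·cross = 15.5·-167.7500 = -2600.1250
edge 2: (11,5.5)→(20,3.5)  cross = 11·3.5 − 20·5.5 = -71.5000; (r_i+r_j)·cross = 31·-71.5000 = -2216.5000
edge 3: (20,3.5)→(20,27)  cross = 20·27 − 20·3.5 = 470.0000; (r_i+r_j)·cross = 40·470.0000 = 18800.0000
edge 4: (20,27)→(12,38.5)  cross = 20·38.5 − 12·27 = 446.0000; (r_i+r_j)·cross = 32·446.0000 = 14272.0000
edge 5: (12,38.5)→(5,38.5)  cross = 12·38.5 − 5·38.5 = 269.5000; (r_i+r_j)·cross = 17·269.5000 = 4581.5000
edge 6: (5,38.5)→(3,34)  cross = 5·34 − 3·38.5 = 54.5000; (r_i+r_j)·cross = 8·54.5000 = 436.0000
Σcross = 900.2500 → A = |Σcross|/2 = 450.1250 mm²
Σ(r_i+r_j)·cross = 32519.1250 → first moment M = |Σ|/6 = 5419.8542
R_c = M/A = 5419.8542/450.1250 = 12.0408 mm
θ = 234° = 4.084070 rad
V = θ·R_c·A = 4.084070·12.0408·450.1250 = 22135.066 mm³

Volume = 22135.066 mm³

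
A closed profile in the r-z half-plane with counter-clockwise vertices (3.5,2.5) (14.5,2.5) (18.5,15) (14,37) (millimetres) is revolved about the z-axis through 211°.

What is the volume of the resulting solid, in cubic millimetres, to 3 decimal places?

Volume = 11614.908 mm³

Profile (r,z), 4 vertices: (3.5,2.5) (14.5,2.5) (18.5,15) (14,37)
edge 0: (3.5,2.5)→(14.5,2.5)  cross = 3.5·2.5 − 14.5·2.5 = -27.5000; (r_i+r_j)·cross = 18·-27.5000 = -495.0000
edge 1: (14.5,2.5)→(18.5,15)  cross = 14.5·15 − 18.5·2.5 = 171.2500; (r_i+r_j)·cross = 33·171.2500 = 5651.2500
edge 2: (18.5,15)→(14,37)  cross = 18.5·37 − 14·15 = 474.5000; (r_i+r_j)·cross = 32.5·474.5000 = 15421.2500
edge 3: (14,37)→(3.5,2.5)  cross = 14·2.5 − 3.5·37 = -94.5000; (r_i+r_j)·cross = 17.5·-94.5000 = -1653.7500
Σcross = 523.7500 → A = |Σcross|/2 = 261.8750 mm²
Σ(r_i+r_j)·cross = 18923.7500 → first moment M = |Σ|/6 = 3153.9583
R_c = M/A = 3153.9583/261.8750 = 12.0438 mm
θ = 211° = 3.682645 rad
V = θ·R_c·A = 3.682645·12.0438·261.8750 = 11614.908 mm³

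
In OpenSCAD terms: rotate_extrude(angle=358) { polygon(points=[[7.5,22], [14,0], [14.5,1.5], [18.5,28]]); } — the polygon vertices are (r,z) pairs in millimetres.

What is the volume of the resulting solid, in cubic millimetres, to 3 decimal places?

Volume = 12059.959 mm³

Profile (r,z), 4 vertices: (7.5,22) (14,0) (14.5,1.5) (18.5,28)
edge 0: (7.5,22)→(14,0)  cross = 7.5·0 − 14·22 = -308.0000; (r_i+r_j)·cross = 21.5·-308.0000 = -6622.0000
edge 1: (14,0)→(14.5,1.5)  cross = 14·1.5 − 14.5·0 = 21.0000; (r_i+r_j)·cross = 28.5·21.0000 = 598.5000
edge 2: (14.5,1.5)→(18.5,28)  cross = 14.5·28 − 18.5·1.5 = 378.2500; (r_i+r_j)·cross = 33·378.2500 = 12482.2500
edge 3: (18.5,28)→(7.5,22)  cross = 18.5·22 − 7.5·28 = 197.0000; (r_i+r_j)·cross = 26·197.0000 = 5122.0000
Σcross = 288.2500 → A = |Σcross|/2 = 144.1250 mm²
Σ(r_i+r_j)·cross = 11580.7500 → first moment M = |Σ|/6 = 1930.1250
R_c = M/A = 1930.1250/144.1250 = 13.3920 mm
θ = 358° = 6.248279 rad
V = θ·R_c·A = 6.248279·13.3920·144.1250 = 12059.959 mm³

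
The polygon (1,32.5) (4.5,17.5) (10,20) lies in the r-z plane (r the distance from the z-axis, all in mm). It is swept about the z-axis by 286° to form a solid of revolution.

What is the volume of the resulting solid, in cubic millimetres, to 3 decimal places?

Profile (r,z), 3 vertices: (1,32.5) (4.5,17.5) (10,20)
edge 0: (1,32.5)→(4.5,17.5)  cross = 1·17.5 − 4.5·32.5 = -128.7500; (r_i+r_j)·cross = 5.5·-128.7500 = -708.1250
edge 1: (4.5,17.5)→(10,20)  cross = 4.5·20 − 10·17.5 = -85.0000; (r_i+r_j)·cross = 14.5·-85.0000 = -1232.5000
edge 2: (10,20)→(1,32.5)  cross = 10·32.5 − 1·20 = 305.0000; (r_i+r_j)·cross = 11·305.0000 = 3355.0000
Σcross = 91.2500 → A = |Σcross|/2 = 45.6250 mm²
Σ(r_i+r_j)·cross = 1414.3750 → first moment M = |Σ|/6 = 235.7292
R_c = M/A = 235.7292/45.6250 = 5.1667 mm
θ = 286° = 4.991642 rad
V = θ·R_c·A = 4.991642·5.1667·45.6250 = 1176.676 mm³

Volume = 1176.676 mm³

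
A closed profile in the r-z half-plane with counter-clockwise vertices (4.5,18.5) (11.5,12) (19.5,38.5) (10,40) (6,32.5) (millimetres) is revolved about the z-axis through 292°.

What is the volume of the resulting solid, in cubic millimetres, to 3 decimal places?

Volume = 14077.530 mm³

Profile (r,z), 5 vertices: (4.5,18.5) (11.5,12) (19.5,38.5) (10,40) (6,32.5)
edge 0: (4.5,18.5)→(11.5,12)  cross = 4.5·12 − 11.5·18.5 = -158.7500; (r_i+r_j)·cross = 16·-158.7500 = -2540.0000
edge 1: (11.5,12)→(19.5,38.5)  cross = 11.5·38.5 − 19.5·12 = 208.7500; (r_i+r_j)·cross = 31·208.7500 = 6471.2500
edge 2: (19.5,38.5)→(10,40)  cross = 19.5·40 − 10·38.5 = 395.0000; (r_i+r_j)·cross = 29.5·395.0000 = 11652.5000
edge 3: (10,40)→(6,32.5)  cross = 10·32.5 − 6·40 = 85.0000; (r_i+r_j)·cross = 16·85.0000 = 1360.0000
edge 4: (6,32.5)→(4.5,18.5)  cross = 6·18.5 − 4.5·32.5 = -35.2500; (r_i+r_j)·cross = 10.5·-35.2500 = -370.1250
Σcross = 494.7500 → A = |Σcross|/2 = 247.3750 mm²
Σ(r_i+r_j)·cross = 16573.6250 → first moment M = |Σ|/6 = 2762.2708
R_c = M/A = 2762.2708/247.3750 = 11.1663 mm
θ = 292° = 5.096361 rad
V = θ·R_c·A = 5.096361·11.1663·247.3750 = 14077.530 mm³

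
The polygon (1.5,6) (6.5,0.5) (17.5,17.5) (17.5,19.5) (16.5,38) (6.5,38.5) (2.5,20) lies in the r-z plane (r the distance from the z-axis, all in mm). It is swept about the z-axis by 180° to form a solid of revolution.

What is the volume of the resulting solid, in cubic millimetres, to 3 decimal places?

Profile (r,z), 7 vertices: (1.5,6) (6.5,0.5) (17.5,17.5) (17.5,19.5) (16.5,38) (6.5,38.5) (2.5,20)
edge 0: (1.5,6)→(6.5,0.5)  cross = 1.5·0.5 − 6.5·6 = -38.2500; (r_i+r_j)·cross = 8·-38.2500 = -306.0000
edge 1: (6.5,0.5)→(17.5,17.5)  cross = 6.5·17.5 − 17.5·0.5 = 105.0000; (r_i+r_j)·cross = 24·105.0000 = 2520.0000
edge 2: (17.5,17.5)→(17.5,19.5)  cross = 17.5·19.5 − 17.5·17.5 = 35.0000; (r_i+r_j)·cross = 35·35.0000 = 1225.0000
edge 3: (17.5,19.5)→(16.5,38)  cross = 17.5·38 − 16.5·19.5 = 343.2500; (r_i+r_j)·cross = 34·343.2500 = 11670.5000
edge 4: (16.5,38)→(6.5,38.5)  cross = 16.5·38.5 − 6.5·38 = 388.2500; (r_i+r_j)·cross = 23·388.2500 = 8929.7500
edge 5: (6.5,38.5)→(2.5,20)  cross = 6.5·20 − 2.5·38.5 = 33.7500; (r_i+r_j)·cross = 9·33.7500 = 303.7500
edge 6: (2.5,20)→(1.5,6)  cross = 2.5·6 − 1.5·20 = -15.0000; (r_i+r_j)·cross = 4·-15.0000 = -60.0000
Σcross = 852.0000 → A = |Σcross|/2 = 426.0000 mm²
Σ(r_i+r_j)·cross = 24283.0000 → first moment M = |Σ|/6 = 4047.1667
R_c = M/A = 4047.1667/426.0000 = 9.5004 mm
θ = 180° = 3.141593 rad
V = θ·R_c·A = 3.141593·9.5004·426.0000 = 12714.549 mm³

Volume = 12714.549 mm³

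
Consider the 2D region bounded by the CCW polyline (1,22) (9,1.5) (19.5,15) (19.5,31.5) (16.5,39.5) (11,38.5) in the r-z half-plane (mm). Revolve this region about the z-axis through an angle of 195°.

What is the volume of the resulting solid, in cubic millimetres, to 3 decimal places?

Volume = 17344.678 mm³

Profile (r,z), 6 vertices: (1,22) (9,1.5) (19.5,15) (19.5,31.5) (16.5,39.5) (11,38.5)
edge 0: (1,22)→(9,1.5)  cross = 1·1.5 − 9·22 = -196.5000; (r_i+r_j)·cross = 10·-196.5000 = -1965.0000
edge 1: (9,1.5)→(19.5,15)  cross = 9·15 − 19.5·1.5 = 105.7500; (r_i+r_j)·cross = 28.5·105.7500 = 3013.8750
edge 2: (19.5,15)→(19.5,31.5)  cross = 19.5·31.5 − 19.5·15 = 321.7500; (r_i+r_j)·cross = 39·321.7500 = 12548.2500
edge 3: (19.5,31.5)→(16.5,39.5)  cross = 19.5·39.5 − 16.5·31.5 = 250.5000; (r_i+r_j)·cross = 36·250.5000 = 9018.0000
edge 4: (16.5,39.5)→(11,38.5)  cross = 16.5·38.5 − 11·39.5 = 200.7500; (r_i+r_j)·cross = 27.5·200.7500 = 5520.6250
edge 5: (11,38.5)→(1,22)  cross = 11·22 − 1·38.5 = 203.5000; (r_i+r_j)·cross = 12·203.5000 = 2442.0000
Σcross = 885.7500 → A = |Σcross|/2 = 442.8750 mm²
Σ(r_i+r_j)·cross = 30577.7500 → first moment M = |Σ|/6 = 5096.2917
R_c = M/A = 5096.2917/442.8750 = 11.5073 mm
θ = 195° = 3.403392 rad
V = θ·R_c·A = 3.403392·11.5073·442.8750 = 17344.678 mm³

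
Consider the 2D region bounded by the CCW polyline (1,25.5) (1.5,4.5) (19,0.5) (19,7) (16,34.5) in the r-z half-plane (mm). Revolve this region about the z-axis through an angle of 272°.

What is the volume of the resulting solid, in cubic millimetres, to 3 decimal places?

Profile (r,z), 5 vertices: (1,25.5) (1.5,4.5) (19,0.5) (19,7) (16,34.5)
edge 0: (1,25.5)→(1.5,4.5)  cross = 1·4.5 − 1.5·25.5 = -33.7500; (r_i+r_j)·cross = 2.5·-33.7500 = -84.3750
edge 1: (1.5,4.5)→(19,0.5)  cross = 1.5·0.5 − 19·4.5 = -84.7500; (r_i+r_j)·cross = 20.5·-84.7500 = -1737.3750
edge 2: (19,0.5)→(19,7)  cross = 19·7 − 19·0.5 = 123.5000; (r_i+r_j)·cross = 38·123.5000 = 4693.0000
edge 3: (19,7)→(16,34.5)  cross = 19·34.5 − 16·7 = 543.5000; (r_i+r_j)·cross = 35·543.5000 = 19022.5000
edge 4: (16,34.5)→(1,25.5)  cross = 16·25.5 − 1·34.5 = 373.5000; (r_i+r_j)·cross = 17·373.5000 = 6349.5000
Σcross = 922.0000 → A = |Σcross|/2 = 461.0000 mm²
Σ(r_i+r_j)·cross = 28243.2500 → first moment M = |Σ|/6 = 4707.2083
R_c = M/A = 4707.2083/461.0000 = 10.2109 mm
θ = 272° = 4.747296 rad
V = θ·R_c·A = 4.747296·10.2109·461.0000 = 22346.509 mm³

Volume = 22346.509 mm³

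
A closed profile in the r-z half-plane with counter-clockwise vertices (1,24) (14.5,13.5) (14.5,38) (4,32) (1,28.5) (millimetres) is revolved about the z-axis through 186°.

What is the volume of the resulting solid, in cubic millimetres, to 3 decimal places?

Volume = 6108.748 mm³

Profile (r,z), 5 vertices: (1,24) (14.5,13.5) (14.5,38) (4,32) (1,28.5)
edge 0: (1,24)→(14.5,13.5)  cross = 1·13.5 − 14.5·24 = -334.5000; (r_i+r_j)·cross = 15.5·-334.5000 = -5184.7500
edge 1: (14.5,13.5)→(14.5,38)  cross = 14.5·38 − 14.5·13.5 = 355.2500; (r_i+r_j)·cross = 29·355.2500 = 10302.2500
edge 2: (14.5,38)→(4,32)  cross = 14.5·32 − 4·38 = 312.0000; (r_i+r_j)·cross = 18.5·312.0000 = 5772.0000
edge 3: (4,32)→(1,28.5)  cross = 4·28.5 − 1·32 = 82.0000; (r_i+r_j)·cross = 5·82.0000 = 410.0000
edge 4: (1,28.5)→(1,24)  cross = 1·24 − 1·28.5 = -4.5000; (r_i+r_j)·cross = 2·-4.5000 = -9.0000
Σcross = 410.2500 → A = |Σcross|/2 = 205.1250 mm²
Σ(r_i+r_j)·cross = 11290.5000 → first moment M = |Σ|/6 = 1881.7500
R_c = M/A = 1881.7500/205.1250 = 9.1737 mm
θ = 186° = 3.246312 rad
V = θ·R_c·A = 3.246312·9.1737·205.1250 = 6108.748 mm³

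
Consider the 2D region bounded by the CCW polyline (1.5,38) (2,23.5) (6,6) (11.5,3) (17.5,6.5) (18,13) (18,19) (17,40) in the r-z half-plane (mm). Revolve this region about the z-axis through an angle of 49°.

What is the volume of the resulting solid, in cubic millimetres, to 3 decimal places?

Volume = 4436.391 mm³

Profile (r,z), 8 vertices: (1.5,38) (2,23.5) (6,6) (11.5,3) (17.5,6.5) (18,13) (18,19) (17,40)
edge 0: (1.5,38)→(2,23.5)  cross = 1.5·23.5 − 2·38 = -40.7500; (r_i+r_j)·cross = 3.5·-40.7500 = -142.6250
edge 1: (2,23.5)→(6,6)  cross = 2·6 − 6·23.5 = -129.0000; (r_i+r_j)·cross = 8·-129.0000 = -1032.0000
edge 2: (6,6)→(11.5,3)  cross = 6·3 − 11.5·6 = -51.0000; (r_i+r_j)·cross = 17.5·-51.0000 = -892.5000
edge 3: (11.5,3)→(17.5,6.5)  cross = 11.5·6.5 − 17.5·3 = 22.2500; (r_i+r_j)·cross = 29·22.2500 = 645.2500
edge 4: (17.5,6.5)→(18,13)  cross = 17.5·13 − 18·6.5 = 110.5000; (r_i+r_j)·cross = 35.5·110.5000 = 3922.7500
edge 5: (18,13)→(18,19)  cross = 18·19 − 18·13 = 108.0000; (r_i+r_j)·cross = 36·108.0000 = 3888.0000
edge 6: (18,19)→(17,40)  cross = 18·40 − 17·19 = 397.0000; (r_i+r_j)·cross = 35·397.0000 = 13895.0000
edge 7: (17,40)→(1.5,38)  cross = 17·38 − 1.5·40 = 586.0000; (r_i+r_j)·cross = 18.5·586.0000 = 10841.0000
Σcross = 1003.0000 → A = |Σcross|/2 = 501.5000 mm²
Σ(r_i+r_j)·cross = 31124.8750 → first moment M = |Σ|/6 = 5187.4792
R_c = M/A = 5187.4792/501.5000 = 10.3439 mm
θ = 49° = 0.855211 rad
V = θ·R_c·A = 0.855211·10.3439·501.5000 = 4436.391 mm³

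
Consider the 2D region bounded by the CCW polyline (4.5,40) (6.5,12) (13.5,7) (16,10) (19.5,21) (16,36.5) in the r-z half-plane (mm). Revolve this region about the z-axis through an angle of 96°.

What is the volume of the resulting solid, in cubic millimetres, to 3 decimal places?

Profile (r,z), 6 vertices: (4.5,40) (6.5,12) (13.5,7) (16,10) (19.5,21) (16,36.5)
edge 0: (4.5,40)→(6.5,12)  cross = 4.5·12 − 6.5·40 = -206.0000; (r_i+r_j)·cross = 11·-206.0000 = -2266.0000
edge 1: (6.5,12)→(13.5,7)  cross = 6.5·7 − 13.5·12 = -116.5000; (r_i+r_j)·cross = 20·-116.5000 = -2330.0000
edge 2: (13.5,7)→(16,10)  cross = 13.5·10 − 16·7 = 23.0000; (r_i+r_j)·cross = 29.5·23.0000 = 678.5000
edge 3: (16,10)→(19.5,21)  cross = 16·21 − 19.5·10 = 141.0000; (r_i+r_j)·cross = 35.5·141.0000 = 5005.5000
edge 4: (19.5,21)→(16,36.5)  cross = 19.5·36.5 − 16·21 = 375.7500; (r_i+r_j)·cross = 35.5·375.7500 = 13339.1250
edge 5: (16,36.5)→(4.5,40)  cross = 16·40 − 4.5·36.5 = 475.7500; (r_i+r_j)·cross = 20.5·475.7500 = 9752.8750
Σcross = 693.0000 → A = |Σcross|/2 = 346.5000 mm²
Σ(r_i+r_j)·cross = 24180.0000 → first moment M = |Σ|/6 = 4030.0000
R_c = M/A = 4030.0000/346.5000 = 11.6306 mm
θ = 96° = 1.675516 rad
V = θ·R_c·A = 1.675516·11.6306·346.5000 = 6752.330 mm³

Volume = 6752.330 mm³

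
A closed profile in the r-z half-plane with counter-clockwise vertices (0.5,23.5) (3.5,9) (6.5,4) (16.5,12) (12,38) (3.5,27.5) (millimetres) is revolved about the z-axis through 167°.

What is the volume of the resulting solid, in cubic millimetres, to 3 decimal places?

Volume = 8070.318 mm³

Profile (r,z), 6 vertices: (0.5,23.5) (3.5,9) (6.5,4) (16.5,12) (12,38) (3.5,27.5)
edge 0: (0.5,23.5)→(3.5,9)  cross = 0.5·9 − 3.5·23.5 = -77.7500; (r_i+r_j)·cross = 4·-77.7500 = -311.0000
edge 1: (3.5,9)→(6.5,4)  cross = 3.5·4 − 6.5·9 = -44.5000; (r_i+r_j)·cross = 10·-44.5000 = -445.0000
edge 2: (6.5,4)→(16.5,12)  cross = 6.5·12 − 16.5·4 = 12.0000; (r_i+r_j)·cross = 23·12.0000 = 276.0000
edge 3: (16.5,12)→(12,38)  cross = 16.5·38 − 12·12 = 483.0000; (r_i+r_j)·cross = 28.5·483.0000 = 13765.5000
edge 4: (12,38)→(3.5,27.5)  cross = 12·27.5 − 3.5·38 = 197.0000; (r_i+r_j)·cross = 15.5·197.0000 = 3053.5000
edge 5: (3.5,27.5)→(0.5,23.5)  cross = 3.5·23.5 − 0.5·27.5 = 68.5000; (r_i+r_j)·cross = 4·68.5000 = 274.0000
Σcross = 638.2500 → A = |Σcross|/2 = 319.1250 mm²
Σ(r_i+r_j)·cross = 16613.0000 → first moment M = |Σ|/6 = 2768.8333
R_c = M/A = 2768.8333/319.1250 = 8.6763 mm
θ = 167° = 2.914700 rad
V = θ·R_c·A = 2.914700·8.6763·319.1250 = 8070.318 mm³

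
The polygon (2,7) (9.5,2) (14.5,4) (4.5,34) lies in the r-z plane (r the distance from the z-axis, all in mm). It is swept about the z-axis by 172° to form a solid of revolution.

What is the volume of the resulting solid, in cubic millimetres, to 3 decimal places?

Volume = 4145.215 mm³

Profile (r,z), 4 vertices: (2,7) (9.5,2) (14.5,4) (4.5,34)
edge 0: (2,7)→(9.5,2)  cross = 2·2 − 9.5·7 = -62.5000; (r_i+r_j)·cross = 11.5·-62.5000 = -718.7500
edge 1: (9.5,2)→(14.5,4)  cross = 9.5·4 − 14.5·2 = 9.0000; (r_i+r_j)·cross = 24·9.0000 = 216.0000
edge 2: (14.5,4)→(4.5,34)  cross = 14.5·34 − 4.5·4 = 475.0000; (r_i+r_j)·cross = 19·475.0000 = 9025.0000
edge 3: (4.5,34)→(2,7)  cross = 4.5·7 − 2·34 = -36.5000; (r_i+r_j)·cross = 6.5·-36.5000 = -237.2500
Σcross = 385.0000 → A = |Σcross|/2 = 192.5000 mm²
Σ(r_i+r_j)·cross = 8285.0000 → first moment M = |Σ|/6 = 1380.8333
R_c = M/A = 1380.8333/192.5000 = 7.1732 mm
θ = 172° = 3.001966 rad
V = θ·R_c·A = 3.001966·7.1732·192.5000 = 4145.215 mm³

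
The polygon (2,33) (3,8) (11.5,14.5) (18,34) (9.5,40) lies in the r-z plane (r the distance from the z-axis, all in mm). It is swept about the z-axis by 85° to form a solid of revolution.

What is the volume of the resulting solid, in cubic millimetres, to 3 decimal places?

Volume = 4035.078 mm³

Profile (r,z), 5 vertices: (2,33) (3,8) (11.5,14.5) (18,34) (9.5,40)
edge 0: (2,33)→(3,8)  cross = 2·8 − 3·33 = -83.0000; (r_i+r_j)·cross = 5·-83.0000 = -415.0000
edge 1: (3,8)→(11.5,14.5)  cross = 3·14.5 − 11.5·8 = -48.5000; (r_i+r_j)·cross = 14.5·-48.5000 = -703.2500
edge 2: (11.5,14.5)→(18,34)  cross = 11.5·34 − 18·14.5 = 130.0000; (r_i+r_j)·cross = 29.5·130.0000 = 3835.0000
edge 3: (18,34)→(9.5,40)  cross = 18·40 − 9.5·34 = 397.0000; (r_i+r_j)·cross = 27.5·397.0000 = 10917.5000
edge 4: (9.5,40)→(2,33)  cross = 9.5·33 − 2·40 = 233.5000; (r_i+r_j)·cross = 11.5·233.5000 = 2685.2500
Σcross = 629.0000 → A = |Σcross|/2 = 314.5000 mm²
Σ(r_i+r_j)·cross = 16319.5000 → first moment M = |Σ|/6 = 2719.9167
R_c = M/A = 2719.9167/314.5000 = 8.6484 mm
θ = 85° = 1.483530 rad
V = θ·R_c·A = 1.483530·8.6484·314.5000 = 4035.078 mm³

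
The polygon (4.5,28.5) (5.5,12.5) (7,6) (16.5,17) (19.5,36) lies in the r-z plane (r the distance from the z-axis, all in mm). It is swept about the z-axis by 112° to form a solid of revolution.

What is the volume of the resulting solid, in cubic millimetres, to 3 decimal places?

Profile (r,z), 5 vertices: (4.5,28.5) (5.5,12.5) (7,6) (16.5,17) (19.5,36)
edge 0: (4.5,28.5)→(5.5,12.5)  cross = 4.5·12.5 − 5.5·28.5 = -100.5000; (r_i+r_j)·cross = 10·-100.5000 = -1005.0000
edge 1: (5.5,12.5)→(7,6)  cross = 5.5·6 − 7·12.5 = -54.5000; (r_i+r_j)·cross = 12.5·-54.5000 = -681.2500
edge 2: (7,6)→(16.5,17)  cross = 7·17 − 16.5·6 = 20.0000; (r_i+r_j)·cross = 23.5·20.0000 = 470.0000
edge 3: (16.5,17)→(19.5,36)  cross = 16.5·36 − 19.5·17 = 262.5000; (r_i+r_j)·cross = 36·262.5000 = 9450.0000
edge 4: (19.5,36)→(4.5,28.5)  cross = 19.5·28.5 − 4.5·36 = 393.7500; (r_i+r_j)·cross = 24·393.7500 = 9450.0000
Σcross = 521.2500 → A = |Σcross|/2 = 260.6250 mm²
Σ(r_i+r_j)·cross = 17683.7500 → first moment M = |Σ|/6 = 2947.2917
R_c = M/A = 2947.2917/260.6250 = 11.3086 mm
θ = 112° = 1.954769 rad
V = θ·R_c·A = 1.954769·11.3086·260.6250 = 5761.274 mm³

Volume = 5761.274 mm³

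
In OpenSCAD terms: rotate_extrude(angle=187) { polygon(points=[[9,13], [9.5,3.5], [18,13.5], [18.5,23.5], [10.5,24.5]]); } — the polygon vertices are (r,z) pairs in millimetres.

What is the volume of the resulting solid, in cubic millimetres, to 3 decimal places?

Volume = 5856.556 mm³

Profile (r,z), 5 vertices: (9,13) (9.5,3.5) (18,13.5) (18.5,23.5) (10.5,24.5)
edge 0: (9,13)→(9.5,3.5)  cross = 9·3.5 − 9.5·13 = -92.0000; (r_i+r_j)·cross = 18.5·-92.0000 = -1702.0000
edge 1: (9.5,3.5)→(18,13.5)  cross = 9.5·13.5 − 18·3.5 = 65.2500; (r_i+r_j)·cross = 27.5·65.2500 = 1794.3750
edge 2: (18,13.5)→(18.5,23.5)  cross = 18·23.5 − 18.5·13.5 = 173.2500; (r_i+r_j)·cross = 36.5·173.2500 = 6323.6250
edge 3: (18.5,23.5)→(10.5,24.5)  cross = 18.5·24.5 − 10.5·23.5 = 206.5000; (r_i+r_j)·cross = 29·206.5000 = 5988.5000
edge 4: (10.5,24.5)→(9,13)  cross = 10.5·13 − 9·24.5 = -84.0000; (r_i+r_j)·cross = 19.5·-84.0000 = -1638.0000
Σcross = 269.0000 → A = |Σcross|/2 = 134.5000 mm²
Σ(r_i+r_j)·cross = 10766.5000 → first moment M = |Σ|/6 = 1794.4167
R_c = M/A = 1794.4167/134.5000 = 13.3414 mm
θ = 187° = 3.263766 rad
V = θ·R_c·A = 3.263766·13.3414·134.5000 = 5856.556 mm³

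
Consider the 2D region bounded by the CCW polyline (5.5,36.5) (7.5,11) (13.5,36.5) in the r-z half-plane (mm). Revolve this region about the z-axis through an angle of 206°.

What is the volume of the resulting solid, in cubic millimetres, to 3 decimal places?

Volume = 3239.436 mm³

Profile (r,z), 3 vertices: (5.5,36.5) (7.5,11) (13.5,36.5)
edge 0: (5.5,36.5)→(7.5,11)  cross = 5.5·11 − 7.5·36.5 = -213.2500; (r_i+r_j)·cross = 13·-213.2500 = -2772.2500
edge 1: (7.5,11)→(13.5,36.5)  cross = 7.5·36.5 − 13.5·11 = 125.2500; (r_i+r_j)·cross = 21·125.2500 = 2630.2500
edge 2: (13.5,36.5)→(5.5,36.5)  cross = 13.5·36.5 − 5.5·36.5 = 292.0000; (r_i+r_j)·cross = 19·292.0000 = 5548.0000
Σcross = 204.0000 → A = |Σcross|/2 = 102.0000 mm²
Σ(r_i+r_j)·cross = 5406.0000 → first moment M = |Σ|/6 = 901.0000
R_c = M/A = 901.0000/102.0000 = 8.8333 mm
θ = 206° = 3.595378 rad
V = θ·R_c·A = 3.595378·8.8333·102.0000 = 3239.436 mm³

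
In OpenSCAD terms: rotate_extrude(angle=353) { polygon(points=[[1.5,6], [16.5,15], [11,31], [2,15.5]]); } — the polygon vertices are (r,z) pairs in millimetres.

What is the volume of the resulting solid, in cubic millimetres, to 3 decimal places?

Volume = 9778.425 mm³

Profile (r,z), 4 vertices: (1.5,6) (16.5,15) (11,31) (2,15.5)
edge 0: (1.5,6)→(16.5,15)  cross = 1.5·15 − 16.5·6 = -76.5000; (r_i+r_j)·cross = 18·-76.5000 = -1377.0000
edge 1: (16.5,15)→(11,31)  cross = 16.5·31 − 11·15 = 346.5000; (r_i+r_j)·cross = 27.5·346.5000 = 9528.7500
edge 2: (11,31)→(2,15.5)  cross = 11·15.5 − 2·31 = 108.5000; (r_i+r_j)·cross = 13·108.5000 = 1410.5000
edge 3: (2,15.5)→(1.5,6)  cross = 2·6 − 1.5·15.5 = -11.2500; (r_i+r_j)·cross = 3.5·-11.2500 = -39.3750
Σcross = 367.2500 → A = |Σcross|/2 = 183.6250 mm²
Σ(r_i+r_j)·cross = 9522.8750 → first moment M = |Σ|/6 = 1587.1458
R_c = M/A = 1587.1458/183.6250 = 8.6434 mm
θ = 353° = 6.161012 rad
V = θ·R_c·A = 6.161012·8.6434·183.6250 = 9778.425 mm³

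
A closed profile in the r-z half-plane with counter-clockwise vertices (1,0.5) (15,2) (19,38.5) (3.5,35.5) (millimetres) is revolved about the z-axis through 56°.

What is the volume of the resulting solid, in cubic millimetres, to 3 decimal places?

Volume = 4927.239 mm³

Profile (r,z), 4 vertices: (1,0.5) (15,2) (19,38.5) (3.5,35.5)
edge 0: (1,0.5)→(15,2)  cross = 1·2 − 15·0.5 = -5.5000; (r_i+r_j)·cross = 16·-5.5000 = -88.0000
edge 1: (15,2)→(19,38.5)  cross = 15·38.5 − 19·2 = 539.5000; (r_i+r_j)·cross = 34·539.5000 = 18343.0000
edge 2: (19,38.5)→(3.5,35.5)  cross = 19·35.5 − 3.5·38.5 = 539.7500; (r_i+r_j)·cross = 22.5·539.7500 = 12144.3750
edge 3: (3.5,35.5)→(1,0.5)  cross = 3.5·0.5 − 1·35.5 = -33.7500; (r_i+r_j)·cross = 4.5·-33.7500 = -151.8750
Σcross = 1040.0000 → A = |Σcross|/2 = 520.0000 mm²
Σ(r_i+r_j)·cross = 30247.5000 → first moment M = |Σ|/6 = 5041.2500
R_c = M/A = 5041.2500/520.0000 = 9.6947 mm
θ = 56° = 0.977384 rad
V = θ·R_c·A = 0.977384·9.6947·520.0000 = 4927.239 mm³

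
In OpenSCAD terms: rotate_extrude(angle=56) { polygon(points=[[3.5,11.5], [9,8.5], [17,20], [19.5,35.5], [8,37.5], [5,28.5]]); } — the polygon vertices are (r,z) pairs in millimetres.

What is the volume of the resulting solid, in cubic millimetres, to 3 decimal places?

Volume = 3300.403 mm³

Profile (r,z), 6 vertices: (3.5,11.5) (9,8.5) (17,20) (19.5,35.5) (8,37.5) (5,28.5)
edge 0: (3.5,11.5)→(9,8.5)  cross = 3.5·8.5 − 9·11.5 = -73.7500; (r_i+r_j)·cross = 12.5·-73.7500 = -921.8750
edge 1: (9,8.5)→(17,20)  cross = 9·20 − 17·8.5 = 35.5000; (r_i+r_j)·cross = 26·35.5000 = 923.0000
edge 2: (17,20)→(19.5,35.5)  cross = 17·35.5 − 19.5·20 = 213.5000; (r_i+r_j)·cross = 36.5·213.5000 = 7792.7500
edge 3: (19.5,35.5)→(8,37.5)  cross = 19.5·37.5 − 8·35.5 = 447.2500; (r_i+r_j)·cross = 27.5·447.2500 = 12299.3750
edge 4: (8,37.5)→(5,28.5)  cross = 8·28.5 − 5·37.5 = 40.5000; (r_i+r_j)·cross = 13·40.5000 = 526.5000
edge 5: (5,28.5)→(3.5,11.5)  cross = 5·11.5 − 3.5·28.5 = -42.2500; (r_i+r_j)·cross = 8.5·-42.2500 = -359.1250
Σcross = 620.7500 → A = |Σcross|/2 = 310.3750 mm²
Σ(r_i+r_j)·cross = 20260.6250 → first moment M = |Σ|/6 = 3376.7708
R_c = M/A = 3376.7708/310.3750 = 10.8796 mm
θ = 56° = 0.977384 rad
V = θ·R_c·A = 0.977384·10.8796·310.3750 = 3300.403 mm³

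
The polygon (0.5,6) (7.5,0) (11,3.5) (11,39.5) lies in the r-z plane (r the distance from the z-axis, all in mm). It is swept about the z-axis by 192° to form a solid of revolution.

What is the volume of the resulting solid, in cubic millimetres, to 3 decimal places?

Volume = 5232.916 mm³

Profile (r,z), 4 vertices: (0.5,6) (7.5,0) (11,3.5) (11,39.5)
edge 0: (0.5,6)→(7.5,0)  cross = 0.5·0 − 7.5·6 = -45.0000; (r_i+r_j)·cross = 8·-45.0000 = -360.0000
edge 1: (7.5,0)→(11,3.5)  cross = 7.5·3.5 − 11·0 = 26.2500; (r_i+r_j)·cross = 18.5·26.2500 = 485.6250
edge 2: (11,3.5)→(11,39.5)  cross = 11·39.5 − 11·3.5 = 396.0000; (r_i+r_j)·cross = 22·396.0000 = 8712.0000
edge 3: (11,39.5)→(0.5,6)  cross = 11·6 − 0.5·39.5 = 46.2500; (r_i+r_j)·cross = 11.5·46.2500 = 531.8750
Σcross = 423.5000 → A = |Σcross|/2 = 211.7500 mm²
Σ(r_i+r_j)·cross = 9369.5000 → first moment M = |Σ|/6 = 1561.5833
R_c = M/A = 1561.5833/211.7500 = 7.3747 mm
θ = 192° = 3.351032 rad
V = θ·R_c·A = 3.351032·7.3747·211.7500 = 5232.916 mm³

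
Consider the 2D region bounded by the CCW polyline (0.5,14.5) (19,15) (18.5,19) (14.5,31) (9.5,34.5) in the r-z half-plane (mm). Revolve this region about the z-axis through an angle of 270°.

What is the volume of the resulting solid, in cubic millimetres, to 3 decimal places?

Profile (r,z), 5 vertices: (0.5,14.5) (19,15) (18.5,19) (14.5,31) (9.5,34.5)
edge 0: (0.5,14.5)→(19,15)  cross = 0.5·15 − 19·14.5 = -268.0000; (r_i+r_j)·cross = 19.5·-268.0000 = -5226.0000
edge 1: (19,15)→(18.5,19)  cross = 19·19 − 18.5·15 = 83.5000; (r_i+r_j)·cross = 37.5·83.5000 = 3131.2500
edge 2: (18.5,19)→(14.5,31)  cross = 18.5·31 − 14.5·19 = 298.0000; (r_i+r_j)·cross = 33·298.0000 = 9834.0000
edge 3: (14.5,31)→(9.5,34.5)  cross = 14.5·34.5 − 9.5·31 = 205.7500; (r_i+r_j)·cross = 24·205.7500 = 4938.0000
edge 4: (9.5,34.5)→(0.5,14.5)  cross = 9.5·14.5 − 0.5·34.5 = 120.5000; (r_i+r_j)·cross = 10·120.5000 = 1205.0000
Σcross = 439.7500 → A = |Σcross|/2 = 219.8750 mm²
Σ(r_i+r_j)·cross = 13882.2500 → first moment M = |Σ|/6 = 2313.7083
R_c = M/A = 2313.7083/219.8750 = 10.5228 mm
θ = 270° = 4.712389 rad
V = θ·R_c·A = 4.712389·10.5228·219.8750 = 10903.094 mm³

Volume = 10903.094 mm³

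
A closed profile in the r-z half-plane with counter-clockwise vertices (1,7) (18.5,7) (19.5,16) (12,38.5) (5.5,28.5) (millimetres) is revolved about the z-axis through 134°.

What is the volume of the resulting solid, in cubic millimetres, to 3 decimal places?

Profile (r,z), 5 vertices: (1,7) (18.5,7) (19.5,16) (12,38.5) (5.5,28.5)
edge 0: (1,7)→(18.5,7)  cross = 1·7 − 18.5·7 = -122.5000; (r_i+r_j)·cross = 19.5·-122.5000 = -2388.7500
edge 1: (18.5,7)→(19.5,16)  cross = 18.5·16 − 19.5·7 = 159.5000; (r_i+r_j)·cross = 38·159.5000 = 6061.0000
edge 2: (19.5,16)→(12,38.5)  cross = 19.5·38.5 − 12·16 = 558.7500; (r_i+r_j)·cross = 31.5·558.7500 = 17600.6250
edge 3: (12,38.5)→(5.5,28.5)  cross = 12·28.5 − 5.5·38.5 = 130.2500; (r_i+r_j)·cross = 17.5·130.2500 = 2279.3750
edge 4: (5.5,28.5)→(1,7)  cross = 5.5·7 − 1·28.5 = 10.0000; (r_i+r_j)·cross = 6.5·10.0000 = 65.0000
Σcross = 736.0000 → A = |Σcross|/2 = 368.0000 mm²
Σ(r_i+r_j)·cross = 23617.2500 → first moment M = |Σ|/6 = 3936.2083
R_c = M/A = 3936.2083/368.0000 = 10.6962 mm
θ = 134° = 2.338741 rad
V = θ·R_c·A = 2.338741·10.6962·368.0000 = 9205.773 mm³

Volume = 9205.773 mm³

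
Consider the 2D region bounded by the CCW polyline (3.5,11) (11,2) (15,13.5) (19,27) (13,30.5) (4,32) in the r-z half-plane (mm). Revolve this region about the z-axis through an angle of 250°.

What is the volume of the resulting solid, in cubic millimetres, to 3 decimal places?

Volume = 13291.409 mm³

Profile (r,z), 6 vertices: (3.5,11) (11,2) (15,13.5) (19,27) (13,30.5) (4,32)
edge 0: (3.5,11)→(11,2)  cross = 3.5·2 − 11·11 = -114.0000; (r_i+r_j)·cross = 14.5·-114.0000 = -1653.0000
edge 1: (11,2)→(15,13.5)  cross = 11·13.5 − 15·2 = 118.5000; (r_i+r_j)·cross = 26·118.5000 = 3081.0000
edge 2: (15,13.5)→(19,27)  cross = 15·27 − 19·13.5 = 148.5000; (r_i+r_j)·cross = 34·148.5000 = 5049.0000
edge 3: (19,27)→(13,30.5)  cross = 19·30.5 − 13·27 = 228.5000; (r_i+r_j)·cross = 32·228.5000 = 7312.0000
edge 4: (13,30.5)→(4,32)  cross = 13·32 − 4·30.5 = 294.0000; (r_i+r_j)·cross = 17·294.0000 = 4998.0000
edge 5: (4,32)→(3.5,11)  cross = 4·11 − 3.5·32 = -68.0000; (r_i+r_j)·cross = 7.5·-68.0000 = -510.0000
Σcross = 607.5000 → A = |Σcross|/2 = 303.7500 mm²
Σ(r_i+r_j)·cross = 18277.0000 → first moment M = |Σ|/6 = 3046.1667
R_c = M/A = 3046.1667/303.7500 = 10.0285 mm
θ = 250° = 4.363323 rad
V = θ·R_c·A = 4.363323·10.0285·303.7500 = 13291.409 mm³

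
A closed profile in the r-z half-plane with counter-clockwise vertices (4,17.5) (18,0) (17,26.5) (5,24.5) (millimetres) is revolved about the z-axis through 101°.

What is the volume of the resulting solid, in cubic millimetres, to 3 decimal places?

Profile (r,z), 4 vertices: (4,17.5) (18,0) (17,26.5) (5,24.5)
edge 0: (4,17.5)→(18,0)  cross = 4·0 − 18·17.5 = -315.0000; (r_i+r_j)·cross = 22·-315.0000 = -6930.0000
edge 1: (18,0)→(17,26.5)  cross = 18·26.5 − 17·0 = 477.0000; (r_i+r_j)·cross = 35·477.0000 = 16695.0000
edge 2: (17,26.5)→(5,24.5)  cross = 17·24.5 − 5·26.5 = 284.0000; (r_i+r_j)·cross = 22·284.0000 = 6248.0000
edge 3: (5,24.5)→(4,17.5)  cross = 5·17.5 − 4·24.5 = -10.5000; (r_i+r_j)·cross = 9·-10.5000 = -94.5000
Σcross = 435.5000 → A = |Σcross|/2 = 217.7500 mm²
Σ(r_i+r_j)·cross = 15918.5000 → first moment M = |Σ|/6 = 2653.0833
R_c = M/A = 2653.0833/217.7500 = 12.1841 mm
θ = 101° = 1.762783 rad
V = θ·R_c·A = 1.762783·12.1841·217.7500 = 4676.809 mm³

Volume = 4676.809 mm³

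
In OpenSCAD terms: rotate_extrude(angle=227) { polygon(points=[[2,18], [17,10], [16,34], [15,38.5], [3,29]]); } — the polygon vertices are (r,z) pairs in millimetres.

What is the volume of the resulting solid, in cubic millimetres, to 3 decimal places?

Profile (r,z), 5 vertices: (2,18) (17,10) (16,34) (15,38.5) (3,29)
edge 0: (2,18)→(17,10)  cross = 2·10 − 17·18 = -286.0000; (r_i+r_j)·cross = 19·-286.0000 = -5434.0000
edge 1: (17,10)→(16,34)  cross = 17·34 − 16·10 = 418.0000; (r_i+r_j)·cross = 33·418.0000 = 13794.0000
edge 2: (16,34)→(15,38.5)  cross = 16·38.5 − 15·34 = 106.0000; (r_i+r_j)·cross = 31·106.0000 = 3286.0000
edge 3: (15,38.5)→(3,29)  cross = 15·29 − 3·38.5 = 319.5000; (r_i+r_j)·cross = 18·319.5000 = 5751.0000
edge 4: (3,29)→(2,18)  cross = 3·18 − 2·29 = -4.0000; (r_i+r_j)·cross = 5·-4.0000 = -20.0000
Σcross = 553.5000 → A = |Σcross|/2 = 276.7500 mm²
Σ(r_i+r_j)·cross = 17377.0000 → first moment M = |Σ|/6 = 2896.1667
R_c = M/A = 2896.1667/276.7500 = 10.4649 mm
θ = 227° = 3.961897 rad
V = θ·R_c·A = 3.961897·10.4649·276.7500 = 11474.315 mm³

Volume = 11474.315 mm³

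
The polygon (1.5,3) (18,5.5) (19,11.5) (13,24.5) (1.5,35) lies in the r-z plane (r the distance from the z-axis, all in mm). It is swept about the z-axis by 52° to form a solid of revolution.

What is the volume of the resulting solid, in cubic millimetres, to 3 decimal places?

Volume = 2863.841 mm³

Profile (r,z), 5 vertices: (1.5,3) (18,5.5) (19,11.5) (13,24.5) (1.5,35)
edge 0: (1.5,3)→(18,5.5)  cross = 1.5·5.5 − 18·3 = -45.7500; (r_i+r_j)·cross = 19.5·-45.7500 = -892.1250
edge 1: (18,5.5)→(19,11.5)  cross = 18·11.5 − 19·5.5 = 102.5000; (r_i+r_j)·cross = 37·102.5000 = 3792.5000
edge 2: (19,11.5)→(13,24.5)  cross = 19·24.5 − 13·11.5 = 316.0000; (r_i+r_j)·cross = 32·316.0000 = 10112.0000
edge 3: (13,24.5)→(1.5,35)  cross = 13·35 − 1.5·24.5 = 418.2500; (r_i+r_j)·cross = 14.5·418.2500 = 6064.6250
edge 4: (1.5,35)→(1.5,3)  cross = 1.5·3 − 1.5·35 = -48.0000; (r_i+r_j)·cross = 3·-48.0000 = -144.0000
Σcross = 743.0000 → A = |Σcross|/2 = 371.5000 mm²
Σ(r_i+r_j)·cross = 18933.0000 → first moment M = |Σ|/6 = 3155.5000
R_c = M/A = 3155.5000/371.5000 = 8.4939 mm
θ = 52° = 0.907571 rad
V = θ·R_c·A = 0.907571·8.4939·371.5000 = 2863.841 mm³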